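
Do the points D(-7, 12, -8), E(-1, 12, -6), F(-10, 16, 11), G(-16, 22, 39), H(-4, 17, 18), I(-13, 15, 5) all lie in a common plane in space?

The plane through D, E, F has normal n = DE × DF = (-8, -120, 24) and equation n·P = -1576.
Checking the remaining points: n·G = -1576, n·H = -1576, n·I = -1576.
All equal -1576, so all 6 points lie in one plane.

Yes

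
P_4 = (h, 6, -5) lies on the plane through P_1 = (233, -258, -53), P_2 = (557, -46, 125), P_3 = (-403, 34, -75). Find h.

-67

The plane through P_1, P_2, P_3 has equation −56640x − 106080y + 229440z = 2011200.
Substituting P_4: (-56640)h + (-1783680) = 2011200, so h = -67.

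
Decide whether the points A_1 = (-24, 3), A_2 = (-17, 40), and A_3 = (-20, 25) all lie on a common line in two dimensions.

A_1A_2 = (7, 37), A_1A_3 = (4, 22).
If collinear, A_1A_3 would be a scalar multiple of A_1A_2. But (7)·(22) ≠ (37)·(4) (difference 6), so they are not parallel; the points are not collinear.

No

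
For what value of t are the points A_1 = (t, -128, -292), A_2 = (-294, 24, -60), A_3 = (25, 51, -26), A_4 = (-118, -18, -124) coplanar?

366

Coplanarity ⇔ det[A_1A_2; A_1A_3; A_1A_4] = 0.
Expanding, this is linear in t: (300)t + (-109800) = 0.
So t = 366.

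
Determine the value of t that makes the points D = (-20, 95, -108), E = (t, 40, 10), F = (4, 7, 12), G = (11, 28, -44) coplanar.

Coplanarity ⇔ det[DE; DF; DG] = 0.
Expanding, this is linear in t: (2408)t + (60200) = 0.
So t = -25.

-25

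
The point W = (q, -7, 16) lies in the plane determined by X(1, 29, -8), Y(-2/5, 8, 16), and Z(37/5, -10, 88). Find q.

Coplanarity requires XY · (XZ × XW) = 0.
XY = (-7/5, -21, 24), XZ = (32/5, -39, 96); the triple product is linear in q with coefficient -1080 and constant term -4752.
Setting it to zero: q = -22/5.

-22/5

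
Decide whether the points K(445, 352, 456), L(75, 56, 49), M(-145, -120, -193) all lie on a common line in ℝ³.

KL = (-370, -296, -407), KM = (-590, -472, -649).
KL × KM = (0, 0, 0).
The cross product vanishes, so the three points are collinear.

Yes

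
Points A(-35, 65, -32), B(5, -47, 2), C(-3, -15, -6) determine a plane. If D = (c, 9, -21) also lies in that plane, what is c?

Coplanarity requires AB · (AC × AD) = 0.
AB = (40, -112, 34), AC = (32, -80, 26); the triple product is linear in c with coefficient -192 and constant term -5184.
Setting it to zero: c = -27.

-27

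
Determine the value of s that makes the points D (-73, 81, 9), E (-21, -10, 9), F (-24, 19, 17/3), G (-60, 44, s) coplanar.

11

Normal to plane DEF: n = (910/3, 520/3, 1235); plane equation n·P = 9035/3.
Requiring n·G = 9035/3: (1235)s + (-31720/3) = 9035/3.
So s = 11.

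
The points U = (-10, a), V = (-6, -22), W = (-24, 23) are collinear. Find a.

Collinearity: (U − V) must be parallel to (W − V) = (-18, 45).
Cross-multiplying the components: (a − (-22))·(-18) = (-4)·(45).
Solving gives a = -12.

-12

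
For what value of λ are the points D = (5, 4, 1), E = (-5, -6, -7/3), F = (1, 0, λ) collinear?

-1/3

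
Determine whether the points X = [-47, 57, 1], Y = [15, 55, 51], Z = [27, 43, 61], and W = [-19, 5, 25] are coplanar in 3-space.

Yes

The four points are coplanar iff the 3×3 determinant with rows XY, XZ, XW is zero.
Rows: (62, -2, 50), (74, -14, 60), (28, -52, 24).
Expanding along the first row: (62)(2784) − (-2)(96) + (50)(-3456) = 0.
Zero determinant ⇒ coplanar.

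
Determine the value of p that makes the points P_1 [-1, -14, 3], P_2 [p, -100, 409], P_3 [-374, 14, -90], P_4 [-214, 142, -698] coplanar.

The points are coplanar iff P_1P_2 · (P_1P_3 × P_1P_4) = 0.
Expanding, this is linear in p: (-5120)p + (-424960) = 0.
So p = -83.

-83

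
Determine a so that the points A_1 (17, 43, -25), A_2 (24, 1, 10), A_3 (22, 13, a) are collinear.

0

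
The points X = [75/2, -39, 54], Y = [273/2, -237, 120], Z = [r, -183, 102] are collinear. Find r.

219/2

Direction XY = (99, -198, 66). From the y-coordinate of Z, the parameter along the line is τ = (-183 − (-39))/(-198) = 8/11.
Then r = 75/2 + 8/11·(99) = 219/2.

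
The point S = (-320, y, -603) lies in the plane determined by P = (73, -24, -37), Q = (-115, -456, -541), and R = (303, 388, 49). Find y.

Coplanarity requires PQ · (PR × PS) = 0.
PQ = (-188, -432, -504), PR = (230, 412, 86); the triple product is linear in y with coefficient -99752 and constant term -81796640.
Setting it to zero: y = -820.

-820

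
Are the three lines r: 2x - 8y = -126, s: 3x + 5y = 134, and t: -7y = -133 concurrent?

Yes

Lines aᵢx + bᵢy = cᵢ with pairwise distinct directions are concurrent exactly when det[aᵢ bᵢ cᵢ] = 0.
Here the determinant is 0.
It vanishes, so the lines are concurrent at (13, 19).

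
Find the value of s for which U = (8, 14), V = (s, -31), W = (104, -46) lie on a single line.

Collinearity: (V − U) must be parallel to (W − U) = (96, -60).
Cross-multiplying the components: (s − 8)·(-60) = (-45)·(96).
Solving gives s = 80.

80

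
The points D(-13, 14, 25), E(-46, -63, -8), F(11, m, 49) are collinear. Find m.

70

Collinearity requires DE × DF = 0; each component is linear in m.
The x-component gives (33)m + (-2310) = 0, so m = 70.
The remaining components then also vanish.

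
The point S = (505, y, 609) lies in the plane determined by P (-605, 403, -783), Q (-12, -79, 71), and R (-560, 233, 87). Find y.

-465

Coplanarity requires PQ · (PR × PS) = 0.
PQ = (593, -482, 854), PR = (45, -170, 870); the triple product is linear in y with coefficient -477480 and constant term -222028200.
Setting it to zero: y = -465.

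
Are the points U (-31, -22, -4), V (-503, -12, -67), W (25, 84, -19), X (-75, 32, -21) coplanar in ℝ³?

Yes

With U as base: UV = (-472, 10, -63), UW = (56, 106, -15), UX = (-44, 54, -17).
UW × UX = (-992, 1612, 7688).
UV · (UW × UX) = 0.
The scalar triple product vanishes, so the four points are coplanar.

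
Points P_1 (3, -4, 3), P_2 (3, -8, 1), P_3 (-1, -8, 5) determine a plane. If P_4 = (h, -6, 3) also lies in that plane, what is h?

A normal to the plane is n = P_1P_2 × P_1P_3 = (-16, 8, -16).
P_4 lies in the plane iff n · P_1P_4 = 0.
This gives (-16)h + (32) = 0, so h = 2.

2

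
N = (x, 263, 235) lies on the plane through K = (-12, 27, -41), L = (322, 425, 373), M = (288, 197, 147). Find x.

616

Coplanarity requires KL · (KM × KN) = 0.
KL = (334, 398, 414), KM = (300, 170, 188); the triple product is linear in x with coefficient 4444 and constant term -2737504.
Setting it to zero: x = 616.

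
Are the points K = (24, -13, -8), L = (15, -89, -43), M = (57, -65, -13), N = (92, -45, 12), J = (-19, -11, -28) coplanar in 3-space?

The plane through K, L, M has normal n = KL × KM = (-1440, -1200, 2976) and equation n·P = -42768.
Checking the remaining points: n·N = -42768, n·J = -42768.
All equal -42768, so all 5 points lie in one plane.

Yes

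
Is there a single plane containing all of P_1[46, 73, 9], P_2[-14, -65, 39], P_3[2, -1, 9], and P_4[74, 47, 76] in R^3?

The four points are coplanar iff the 3×3 determinant with rows P_1P_2, P_1P_3, P_1P_4 is zero.
Rows: (-60, -138, 30), (-44, -74, 0), (28, -26, 67).
Expanding along the first row: (-60)(-4958) − (-138)(-2948) + (30)(3216) = -12864.
Nonzero ⇒ not coplanar.

No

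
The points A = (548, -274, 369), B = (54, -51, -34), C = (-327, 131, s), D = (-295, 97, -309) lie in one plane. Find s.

Coplanarity ⇔ det[AB; AC; AD] = 0.
Expanding, this is linear in s: (-4715)s + (-1673825) = 0.
So s = -355.

-355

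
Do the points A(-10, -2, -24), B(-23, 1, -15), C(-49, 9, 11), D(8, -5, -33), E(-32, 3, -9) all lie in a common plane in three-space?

No

The plane through A, B, C has normal n = AB × AC = (6, 104, -26) and equation n·P = 356.
Checking the remaining points: n·D = 386, n·E = 354.
Since n·D = 386 ≠ 356, D is off the plane and the points are not all coplanar.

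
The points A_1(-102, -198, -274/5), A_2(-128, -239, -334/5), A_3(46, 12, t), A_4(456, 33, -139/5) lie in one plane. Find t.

26/5

Normal to plane A_1A_2A_4: n = (1665, -5994, 16872); plane equation n·P = 461982/5.
Requiring n·A_3 = 461982/5: (16872)t + (4662) = 461982/5.
So t = 26/5.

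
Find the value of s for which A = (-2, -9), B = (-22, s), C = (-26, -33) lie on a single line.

-29

The three points are collinear iff det[AB; AC] = 0.
This determinant is linear in s: (24)s + (696) = 0, so s = -29.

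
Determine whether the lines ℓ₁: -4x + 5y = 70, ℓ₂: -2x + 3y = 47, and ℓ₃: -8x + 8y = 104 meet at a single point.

No

Lines aᵢx + bᵢy = cᵢ with pairwise distinct directions are concurrent exactly when det[aᵢ bᵢ cᵢ] = 0.
Here the determinant is -24.
Nonzero, so no common point exists.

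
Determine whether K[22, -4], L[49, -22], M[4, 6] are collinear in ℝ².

KL = (27, -18), KM = (-18, 10).
det[KL; KM] = (27)(10) − (-18)(-18) = -54.
The determinant is nonzero, so they are not collinear.

No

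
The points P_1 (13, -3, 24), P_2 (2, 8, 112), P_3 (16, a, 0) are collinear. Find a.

-6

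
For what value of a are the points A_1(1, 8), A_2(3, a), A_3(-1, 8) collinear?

8

Collinearity: (A_2 − A_1) must be parallel to (A_3 − A_1) = (-2, 0).
Cross-multiplying the components: (a − 8)·(-2) = (2)·(0).
Solving gives a = 8.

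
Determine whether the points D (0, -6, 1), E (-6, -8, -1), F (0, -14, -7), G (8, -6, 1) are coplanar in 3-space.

Yes

A normal to the plane through D, E, F is n = DE × DF = (0, -48, 48).
The plane has equation n·P = 336. For G: n·G = 336.
Equal, so G lies in the plane and all four are coplanar.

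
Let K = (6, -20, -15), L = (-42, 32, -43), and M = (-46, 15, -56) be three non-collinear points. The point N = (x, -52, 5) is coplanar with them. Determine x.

The plane through K, L, M has equation −1152x − 512y + 1024z = -12032.
Substituting N: (-1152)x + (31744) = -12032, so x = 38.

38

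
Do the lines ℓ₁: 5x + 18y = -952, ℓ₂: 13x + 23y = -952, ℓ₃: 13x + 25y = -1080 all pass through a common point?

Yes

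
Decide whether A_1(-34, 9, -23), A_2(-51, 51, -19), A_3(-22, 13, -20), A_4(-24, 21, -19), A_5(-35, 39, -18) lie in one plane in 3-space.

Yes

The plane through A_1, A_2, A_3 has normal n = A_1A_2 × A_1A_3 = (110, 99, -572) and equation n·P = 10307.
Checking the remaining points: n·A_4 = 10307, n·A_5 = 10307.
All equal 10307, so all 5 points lie in one plane.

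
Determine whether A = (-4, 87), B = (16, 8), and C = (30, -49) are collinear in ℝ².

No

AB = (20, -79), AC = (34, -136).
det[AB; AC] = (20)(-136) − (-79)(34) = -34.
The determinant is nonzero, so they are not collinear.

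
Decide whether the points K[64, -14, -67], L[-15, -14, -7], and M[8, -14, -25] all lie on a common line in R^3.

No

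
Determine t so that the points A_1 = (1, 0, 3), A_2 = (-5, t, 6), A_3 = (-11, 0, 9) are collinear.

Direction A_1A_3 = (-12, 0, 6). From the x-coordinate of A_2, the parameter along the line is τ = (-5 − 1)/(-12) = 1/2.
Then t = 0 + 1/2·(0) = 0.

0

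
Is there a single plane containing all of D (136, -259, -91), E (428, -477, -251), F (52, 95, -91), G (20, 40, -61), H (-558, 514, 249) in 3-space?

Yes

The plane through D, E, F has normal n = DE × DF = (56640, 13440, 85056) and equation n·P = -3518016.
Checking the remaining points: n·G = -3518016, n·H = -3518016.
All equal -3518016, so all 5 points lie in one plane.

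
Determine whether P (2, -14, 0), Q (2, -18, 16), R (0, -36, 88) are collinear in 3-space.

PQ = (0, -4, 16), PR = (-2, -22, 88).
PQ × PR = (0, -32, -8).
The cross product is nonzero, so the points do not lie on one line.

No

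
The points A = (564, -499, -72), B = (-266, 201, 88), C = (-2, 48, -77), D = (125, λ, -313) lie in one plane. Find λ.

70

The points are coplanar iff AB · (AC × AD) = 0.
Expanding, this is linear in λ: (-94710)λ + (6629700) = 0.
So λ = 70.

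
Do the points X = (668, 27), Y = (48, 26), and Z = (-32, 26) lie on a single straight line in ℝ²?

XY = (-620, -1), XZ = (-700, -1).
Twice the signed area of △XYZ is (-620)(-1) − (-1)(-700) = -80.
The area is nonzero, so the three points are not collinear.

No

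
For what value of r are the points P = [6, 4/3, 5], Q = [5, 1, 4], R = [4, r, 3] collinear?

2/3

Direction PQ = (-1, -1/3, -1). From the x-coordinate of R, the parameter along the line is τ = (4 − 6)/(-1) = 2.
Then r = 4/3 + 2·(-1/3) = 2/3.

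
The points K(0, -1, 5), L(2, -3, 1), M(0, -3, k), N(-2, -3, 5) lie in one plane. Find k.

3

Normal to plane KLN: n = (-8, 8, -8); plane equation n·P = -48.
Requiring n·M = -48: (-8)k + (-24) = -48.
So k = 3.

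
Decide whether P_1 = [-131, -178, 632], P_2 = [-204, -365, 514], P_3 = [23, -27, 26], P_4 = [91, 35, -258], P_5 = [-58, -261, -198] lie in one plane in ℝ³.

Yes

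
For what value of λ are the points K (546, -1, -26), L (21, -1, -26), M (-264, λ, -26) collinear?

-1

Direction KL = (-525, 0, 0). From the x-coordinate of M, the parameter along the line is τ = (-264 − 546)/(-525) = 54/35.
Then λ = (-1) + 54/35·(0) = -1.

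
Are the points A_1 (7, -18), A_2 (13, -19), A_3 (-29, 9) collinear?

No

A_1A_2 = (6, -1), A_1A_3 = (-36, 27).
If collinear, A_1A_3 would be a scalar multiple of A_1A_2. But (6)·(27) ≠ (-1)·(-36) (difference 126), so they are not parallel; the points are not collinear.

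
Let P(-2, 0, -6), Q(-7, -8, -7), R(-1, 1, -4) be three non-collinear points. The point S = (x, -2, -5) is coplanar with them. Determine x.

The plane through P, Q, R has equation −15x + 9y + 3z = 12.
Substituting S: (-15)x + (-33) = 12, so x = -3.

-3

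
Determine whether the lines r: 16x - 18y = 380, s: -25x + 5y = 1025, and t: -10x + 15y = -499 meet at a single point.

No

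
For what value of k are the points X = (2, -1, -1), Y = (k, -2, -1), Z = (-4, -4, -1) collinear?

0

Collinearity requires XY × XZ = 0; each component is linear in k.
The z-component gives (-3)k + (0) = 0, so k = 0.
The remaining components then also vanish.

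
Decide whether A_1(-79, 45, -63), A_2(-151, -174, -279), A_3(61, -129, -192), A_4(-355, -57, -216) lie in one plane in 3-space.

Yes

The four points are coplanar iff the 3×3 determinant with rows A_1A_2, A_1A_3, A_1A_4 is zero.
Rows: (-72, -219, -216), (140, -174, -129), (-276, -102, -153).
Expanding along the first row: (-72)(13464) − (-219)(-57024) + (-216)(-62304) = 0.
Zero determinant ⇒ coplanar.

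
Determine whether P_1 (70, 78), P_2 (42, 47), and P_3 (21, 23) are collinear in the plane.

P_1P_2 = (-28, -31), P_1P_3 = (-49, -55).
det[P_1P_2; P_1P_3] = (-28)(-55) − (-31)(-49) = 21.
The determinant is nonzero, so they are not collinear.

No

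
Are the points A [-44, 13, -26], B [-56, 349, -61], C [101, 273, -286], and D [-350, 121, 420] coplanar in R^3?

No

The four points are coplanar iff the 3×3 determinant with rows AB, AC, AD is zero.
Rows: (-12, 336, -35), (145, 260, -260), (-306, 108, 446).
Expanding along the first row: (-12)(144040) − (336)(-14890) + (-35)(95220) = -58140.
Nonzero ⇒ not coplanar.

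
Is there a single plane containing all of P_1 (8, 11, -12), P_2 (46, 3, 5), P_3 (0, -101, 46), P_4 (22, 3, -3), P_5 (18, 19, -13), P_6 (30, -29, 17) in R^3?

Yes

The plane through P_1, P_2, P_3 has normal n = P_1P_2 × P_1P_3 = (1440, -2340, -4320) and equation n·P = 37620.
Checking the remaining points: n·P_4 = 37620, n·P_5 = 37620, n·P_6 = 37620.
All equal 37620, so all 6 points lie in one plane.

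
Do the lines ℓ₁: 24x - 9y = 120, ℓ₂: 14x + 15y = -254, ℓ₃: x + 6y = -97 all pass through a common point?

Intersecting ℓ₁ and ℓ₂: solving the 2×2 system gives (x, y) = (-1, -16).
Substitute into ℓ₃: (1)(-1) + (6)(-16) = -97.
This equals -97, so (-1, -16) lies on all three lines and they are concurrent.

Yes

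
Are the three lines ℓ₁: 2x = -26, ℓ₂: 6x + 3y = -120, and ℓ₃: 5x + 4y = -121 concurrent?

Yes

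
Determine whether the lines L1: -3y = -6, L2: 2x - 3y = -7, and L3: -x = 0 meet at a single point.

No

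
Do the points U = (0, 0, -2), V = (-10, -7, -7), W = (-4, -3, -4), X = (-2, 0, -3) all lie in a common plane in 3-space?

Yes

The four points are coplanar iff the 3×3 determinant with rows UV, UW, UX is zero.
Rows: (-10, -7, -5), (-4, -3, -2), (-2, 0, -1).
Expanding along the first row: (-10)(3) − (-7)(0) + (-5)(-6) = 0.
Zero determinant ⇒ coplanar.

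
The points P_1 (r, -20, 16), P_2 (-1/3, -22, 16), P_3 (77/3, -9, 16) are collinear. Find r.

Collinearity requires P_1P_2 × P_1P_3 = 0; each component is linear in r.
The z-component gives (-13)r + (143/3) = 0, so r = 11/3.
The remaining components then also vanish.

11/3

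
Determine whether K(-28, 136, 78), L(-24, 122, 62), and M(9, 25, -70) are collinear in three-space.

No

KL = (4, -14, -16), KM = (37, -111, -148).
Comparing components 2 and 3: (-14)(-148) − (-16)(-111) = 296 ≠ 0, so KL and KM are not parallel and the points are not collinear.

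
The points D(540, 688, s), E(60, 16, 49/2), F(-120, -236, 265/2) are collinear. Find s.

-527/2

Collinearity requires DE × DF = 0; each component is linear in s.
The x-component gives (-252)s + (-66402) = 0, so s = -527/2.
The remaining components then also vanish.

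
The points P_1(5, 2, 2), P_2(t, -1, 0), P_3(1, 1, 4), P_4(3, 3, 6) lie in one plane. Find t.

1

Normal to plane P_1P_3P_4: n = (-6, 12, -6); plane equation n·P = -18.
Requiring n·P_2 = -18: (-6)t + (-12) = -18.
So t = 1.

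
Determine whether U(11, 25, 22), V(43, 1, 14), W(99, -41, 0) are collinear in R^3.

UV = (32, -24, -8), UW = (88, -66, -22).
Each component of UW is 11/4 times the corresponding component of UV, so UW = 11/4·UV and the points are collinear.

Yes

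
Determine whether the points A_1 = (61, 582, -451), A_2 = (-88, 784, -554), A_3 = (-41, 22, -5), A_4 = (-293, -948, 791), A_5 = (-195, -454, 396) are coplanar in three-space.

No

The plane through A_1, A_2, A_3 has normal n = A_1A_2 × A_1A_3 = (32412, 76960, 104044) and equation n·P = -155992.
Checking the remaining points: n·A_4 = -155992, n·A_5 = -58756.
Since n·A_5 = -58756 ≠ -155992, A_5 is off the plane and the points are not all coplanar.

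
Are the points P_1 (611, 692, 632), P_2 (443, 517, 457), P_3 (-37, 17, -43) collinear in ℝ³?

P_1P_2 = (-168, -175, -175), P_1P_3 = (-648, -675, -675).
Each component of P_1P_3 is 27/7 times the corresponding component of P_1P_2, so P_1P_3 = 27/7·P_1P_2 and the points are collinear.

Yes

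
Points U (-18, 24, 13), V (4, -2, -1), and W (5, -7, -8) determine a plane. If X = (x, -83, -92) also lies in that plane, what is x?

37

A normal to the plane is n = UV × UW = (112, 140, -84).
X lies in the plane iff n · UX = 0.
This gives (112)x + (-4144) = 0, so x = 37.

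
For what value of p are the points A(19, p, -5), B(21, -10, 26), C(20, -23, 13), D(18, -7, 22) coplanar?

Coplanarity ⇔ det[AB; AC; AD] = 0.
Expanding, this is linear in p: (-35)p + (-1470) = 0.
So p = -42.

-42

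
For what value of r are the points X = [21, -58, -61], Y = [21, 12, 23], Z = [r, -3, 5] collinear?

Collinearity requires XY × XZ = 0; each component is linear in r.
The y-component gives (84)r + (-1764) = 0, so r = 21.
The remaining components then also vanish.

21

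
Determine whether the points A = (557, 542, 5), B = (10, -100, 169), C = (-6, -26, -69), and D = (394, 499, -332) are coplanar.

The four points are coplanar iff the 3×3 determinant with rows AB, AC, AD is zero.
Rows: (-547, -642, 164), (-563, -568, -74), (-163, -43, -337).
Expanding along the first row: (-547)(188234) − (-642)(177669) + (164)(-68375) = -114000.
Nonzero ⇒ not coplanar.

No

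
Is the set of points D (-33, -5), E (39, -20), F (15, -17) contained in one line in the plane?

No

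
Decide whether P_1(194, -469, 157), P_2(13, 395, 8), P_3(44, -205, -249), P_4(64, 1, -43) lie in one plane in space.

No

The four points are coplanar iff the 3×3 determinant with rows P_1P_2, P_1P_3, P_1P_4 is zero.
Rows: (-181, 864, -149), (-150, 264, -406), (-130, 470, -200).
Expanding along the first row: (-181)(138020) − (864)(-22780) + (-149)(-36180) = 91120.
Nonzero ⇒ not coplanar.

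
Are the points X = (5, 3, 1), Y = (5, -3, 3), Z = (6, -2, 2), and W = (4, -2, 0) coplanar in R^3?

The four points are coplanar iff the 3×3 determinant with rows XY, XZ, XW is zero.
Rows: (0, -6, 2), (1, -5, 1), (-1, -5, -1).
Expanding along the first row: (0)(10) − (-6)(0) + (2)(-10) = -20.
Nonzero ⇒ not coplanar.

No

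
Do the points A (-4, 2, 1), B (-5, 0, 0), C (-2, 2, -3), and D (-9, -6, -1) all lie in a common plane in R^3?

Yes

The four points are coplanar iff the 3×3 determinant with rows AB, AC, AD is zero.
Rows: (-1, -2, -1), (2, 0, -4), (-5, -8, -2).
Expanding along the first row: (-1)(-32) − (-2)(-24) + (-1)(-16) = 0.
Zero determinant ⇒ coplanar.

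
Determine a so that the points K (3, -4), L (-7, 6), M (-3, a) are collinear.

2

The three points are collinear iff det[KL; KM] = 0.
This determinant is linear in a: (-10)a + (20) = 0, so a = 2.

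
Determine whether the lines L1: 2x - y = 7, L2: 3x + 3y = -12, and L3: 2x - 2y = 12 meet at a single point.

Yes

Intersecting L1 and L2: solving the 2×2 system gives (x, y) = (1, -5).
Substitute into L3: (2)(1) + (-2)(-5) = 12.
This equals 12, so (1, -5) lies on all three lines and they are concurrent.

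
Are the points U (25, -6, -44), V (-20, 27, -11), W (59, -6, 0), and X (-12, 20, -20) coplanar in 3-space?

Yes

A normal to the plane through U, V, W is n = UV × UW = (1452, 3102, -1122).
The plane has equation n·P = 67056. For X: n·X = 67056.
Equal, so X lies in the plane and all four are coplanar.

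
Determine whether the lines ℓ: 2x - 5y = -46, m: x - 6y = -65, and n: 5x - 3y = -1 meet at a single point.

Lines aᵢx + bᵢy = cᵢ with pairwise distinct directions are concurrent exactly when det[aᵢ bᵢ cᵢ] = 0.
Here the determinant is 0.
It vanishes, so the lines are concurrent at (7, 12).

Yes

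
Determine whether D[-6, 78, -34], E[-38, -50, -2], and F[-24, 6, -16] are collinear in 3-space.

DE = (-32, -128, 32), DF = (-18, -72, 18).
DE × DF = (0, 0, 0).
The cross product vanishes, so the three points are collinear.

Yes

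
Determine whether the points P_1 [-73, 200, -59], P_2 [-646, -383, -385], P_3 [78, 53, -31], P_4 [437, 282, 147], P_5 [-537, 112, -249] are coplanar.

Yes

The plane through P_1, P_2, P_3 has normal n = P_1P_2 × P_1P_3 = (-64246, -33182, 172264) and equation n·P = -12110018.
Checking the remaining points: n·P_4 = -12110018, n·P_5 = -12110018.
All equal -12110018, so all 5 points lie in one plane.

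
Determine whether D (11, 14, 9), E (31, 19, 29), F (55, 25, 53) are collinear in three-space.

Yes

DE = (20, 5, 20), DF = (44, 11, 44).
DE × DF = (0, 0, 0).
The cross product vanishes, so the three points are collinear.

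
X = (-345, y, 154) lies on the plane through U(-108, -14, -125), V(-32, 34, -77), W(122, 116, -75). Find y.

-95

A normal to the plane is n = UV × UW = (-3840, 7240, -1160).
X lies in the plane iff n · UX = 0.
This gives (7240)y + (687800) = 0, so y = -95.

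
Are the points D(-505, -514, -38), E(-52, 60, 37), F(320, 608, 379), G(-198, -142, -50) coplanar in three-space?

No

The four points are coplanar iff the 3×3 determinant with rows DE, DF, DG is zero.
Rows: (453, 574, 75), (825, 1122, 417), (307, 372, -12).
Expanding along the first row: (453)(-168588) − (574)(-137919) + (75)(-37554) = -21408.
Nonzero ⇒ not coplanar.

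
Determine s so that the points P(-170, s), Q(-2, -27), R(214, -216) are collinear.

120

The three points are collinear iff det[PQ; PR] = 0.
This determinant is linear in s: (216)s + (-25920) = 0, so s = 120.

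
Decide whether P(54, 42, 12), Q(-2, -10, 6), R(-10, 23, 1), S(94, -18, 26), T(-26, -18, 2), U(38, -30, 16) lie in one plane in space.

No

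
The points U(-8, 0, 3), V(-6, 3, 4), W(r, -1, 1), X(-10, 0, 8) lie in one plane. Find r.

-8

The points are coplanar iff UV · (UW × UX) = 0.
Expanding, this is linear in r: (-15)r + (-120) = 0.
So r = -8.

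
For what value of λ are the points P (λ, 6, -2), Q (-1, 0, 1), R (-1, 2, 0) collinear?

-1

Direction QR = (0, 2, -1). From the y-coordinate of P, the parameter along the line is τ = (6 − 0)/2 = 3.
Then λ = (-1) + 3·(0) = -1.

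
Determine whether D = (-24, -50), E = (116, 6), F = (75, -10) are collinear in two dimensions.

No

DE = (140, 56), DF = (99, 40).
Twice the signed area of △DEF is (140)(40) − (56)(99) = 56.
The area is nonzero, so the three points are not collinear.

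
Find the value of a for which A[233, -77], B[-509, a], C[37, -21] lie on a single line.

135

Collinearity: (B − A) must be parallel to (C − A) = (-196, 56).
Cross-multiplying the components: (a − (-77))·(-196) = (-742)·(56).
Solving gives a = 135.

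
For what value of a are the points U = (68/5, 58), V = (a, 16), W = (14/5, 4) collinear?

26/5

Collinearity: (V − U) must be parallel to (W − U) = (-54/5, -54).
Cross-multiplying the components: (a − 68/5)·(-54) = (-42)·(-54/5).
Solving gives a = 26/5.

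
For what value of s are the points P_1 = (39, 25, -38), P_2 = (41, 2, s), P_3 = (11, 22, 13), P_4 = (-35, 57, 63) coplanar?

-22

Normal to plane P_1P_3P_4: n = (-1935, -946, -1118); plane equation n·P = -56631.
Requiring n·P_2 = -56631: (-1118)s + (-81227) = -56631.
So s = -22.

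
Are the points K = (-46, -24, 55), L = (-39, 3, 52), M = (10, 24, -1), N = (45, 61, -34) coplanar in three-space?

No

The four points are coplanar iff the 3×3 determinant with rows KL, KM, KN is zero.
Rows: (7, 27, -3), (56, 48, -56), (91, 85, -89).
Expanding along the first row: (7)(488) − (27)(112) + (-3)(392) = -784.
Nonzero ⇒ not coplanar.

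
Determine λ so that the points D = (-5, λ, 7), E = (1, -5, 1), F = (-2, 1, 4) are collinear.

Direction EF = (-3, 6, 3). From the x-coordinate of D, the parameter along the line is τ = (-5 − 1)/(-3) = 2.
Then λ = (-5) + 2·(6) = 7.

7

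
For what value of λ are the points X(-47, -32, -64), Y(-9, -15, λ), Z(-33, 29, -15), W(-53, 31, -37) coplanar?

-11

Coplanarity ⇔ det[XY; XZ; XW] = 0.
Expanding, this is linear in λ: (1248)λ + (13728) = 0.
So λ = -11.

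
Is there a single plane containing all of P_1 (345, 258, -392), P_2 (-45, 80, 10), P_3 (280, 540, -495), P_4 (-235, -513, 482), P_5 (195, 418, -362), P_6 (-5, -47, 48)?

Yes

The plane through P_1, P_2, P_3 has normal n = P_1P_2 × P_1P_3 = (-95030, -66300, -121550) and equation n·P = -2243150.
Checking the remaining points: n·P_4 = -2243150, n·P_5 = -2243150, n·P_6 = -2243150.
All equal -2243150, so all 6 points lie in one plane.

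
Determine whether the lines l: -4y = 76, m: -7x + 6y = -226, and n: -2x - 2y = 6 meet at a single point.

Intersecting l and m: solving the 2×2 system gives (x, y) = (16, -19).
Substitute into n: (-2)(16) + (-2)(-19) = 6.
This equals 6, so (16, -19) lies on all three lines and they are concurrent.

Yes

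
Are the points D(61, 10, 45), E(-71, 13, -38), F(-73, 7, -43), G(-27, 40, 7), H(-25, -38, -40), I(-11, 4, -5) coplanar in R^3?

Yes

The plane through D, E, F has normal n = DE × DF = (-513, -494, 798) and equation n·P = -323.
Checking the remaining points: n·G = -323, n·H = -323, n·I = -323.
All equal -323, so all 6 points lie in one plane.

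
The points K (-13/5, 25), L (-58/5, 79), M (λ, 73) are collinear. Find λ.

-53/5

Collinearity: (M − K) must be parallel to (L − K) = (-9, 54).
Cross-multiplying the components: (λ − (-13/5))·(54) = (48)·(-9).
Solving gives λ = -53/5.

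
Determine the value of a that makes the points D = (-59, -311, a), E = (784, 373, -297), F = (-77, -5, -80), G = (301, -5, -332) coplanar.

-381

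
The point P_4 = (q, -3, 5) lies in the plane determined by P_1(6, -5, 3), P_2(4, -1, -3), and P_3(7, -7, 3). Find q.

Coplanarity requires P_1P_2 · (P_1P_3 × P_1P_4) = 0.
P_1P_2 = (-2, 4, -6), P_1P_3 = (1, -2, 0); the triple product is linear in q with coefficient -12 and constant term 60.
Setting it to zero: q = 5.

5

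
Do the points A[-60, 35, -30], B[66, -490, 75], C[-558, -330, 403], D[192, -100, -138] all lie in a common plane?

Yes

The four points are coplanar iff the 3×3 determinant with rows AB, AC, AD is zero.
Rows: (126, -525, 105), (-498, -365, 433), (252, -135, -108).
Expanding along the first row: (126)(97875) − (-525)(-55332) + (105)(159210) = 0.
Zero determinant ⇒ coplanar.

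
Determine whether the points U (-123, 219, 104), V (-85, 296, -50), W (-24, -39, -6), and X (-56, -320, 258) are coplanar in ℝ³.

No

With U as base: UV = (38, 77, -154), UW = (99, -258, -110), UX = (67, -539, 154).
UW × UX = (-99022, -22616, -36075).
UV · (UW × UX) = 51282.
Since 51282 ≠ 0, the four points are not coplanar.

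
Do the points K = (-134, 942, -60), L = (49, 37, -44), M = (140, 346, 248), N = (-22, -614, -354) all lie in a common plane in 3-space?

With K as base: KL = (183, -905, 16), KM = (274, -596, 308), KN = (112, -1556, -294).
KM × KN = (654472, 115052, -359592).
KL · (KM × KN) = 9892844.
Since 9892844 ≠ 0, the four points are not coplanar.

No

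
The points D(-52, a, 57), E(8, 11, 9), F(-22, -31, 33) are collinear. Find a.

Collinearity requires DE × DF = 0; each component is linear in a.
The x-component gives (-24)a + (-1752) = 0, so a = -73.
The remaining components then also vanish.

-73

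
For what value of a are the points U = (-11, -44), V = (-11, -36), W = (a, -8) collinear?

-11

Collinearity: (W − U) must be parallel to (V − U) = (0, 8).
Cross-multiplying the components: (a − (-11))·(8) = (36)·(0).
Solving gives a = -11.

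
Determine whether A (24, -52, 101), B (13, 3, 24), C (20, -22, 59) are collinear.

AB = (-11, 55, -77), AC = (-4, 30, -42).
Comparing components 3 and 1: (-77)(-4) − (-11)(-42) = -154 ≠ 0, so AB and AC are not parallel and the points are not collinear.

No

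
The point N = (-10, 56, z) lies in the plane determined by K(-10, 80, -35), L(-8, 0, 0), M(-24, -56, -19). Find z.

A normal to the plane is n = KL × KM = (3480, -522, -1392).
N lies in the plane iff n · KN = 0.
This gives (-1392)z + (-36192) = 0, so z = -26.

-26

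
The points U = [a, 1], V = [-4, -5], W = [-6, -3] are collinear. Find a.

Collinearity: (U − V) must be parallel to (W − V) = (-2, 2).
Cross-multiplying the components: (a − (-4))·(2) = (6)·(-2).
Solving gives a = -10.

-10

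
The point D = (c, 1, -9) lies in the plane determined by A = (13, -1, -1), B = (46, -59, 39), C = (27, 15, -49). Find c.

16

The plane through A, B, C has equation 2144x + 2144y + 1340z = 24388.
Substituting D: (2144)c + (-9916) = 24388, so c = 16.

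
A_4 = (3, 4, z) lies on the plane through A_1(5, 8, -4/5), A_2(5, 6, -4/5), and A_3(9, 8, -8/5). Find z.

-2/5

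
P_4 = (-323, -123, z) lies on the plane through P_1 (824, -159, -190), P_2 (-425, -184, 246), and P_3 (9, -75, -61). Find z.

119

The plane through P_1, P_2, P_3 has equation −39849x − 194219y − 125291z = 21850535.
Substituting P_4: (-125291)z + (36760164) = 21850535, so z = 119.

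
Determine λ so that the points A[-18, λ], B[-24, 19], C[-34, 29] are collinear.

The three points are collinear iff det[AB; AC] = 0.
This determinant is linear in λ: (-10)λ + (130) = 0, so λ = 13.

13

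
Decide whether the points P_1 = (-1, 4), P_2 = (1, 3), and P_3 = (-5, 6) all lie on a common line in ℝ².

Yes

P_1P_2 = (2, -1), P_1P_3 = (-4, 2).
Checking proportionality: P_1P_3 = -2·P_1P_2, so the vectors are parallel and the points are collinear.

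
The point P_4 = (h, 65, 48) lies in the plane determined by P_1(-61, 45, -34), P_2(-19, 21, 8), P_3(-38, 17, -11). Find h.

21

A normal to the plane is n = P_1P_2 × P_1P_3 = (624, 0, -624).
P_4 lies in the plane iff n · P_1P_4 = 0.
This gives (624)h + (-13104) = 0, so h = 21.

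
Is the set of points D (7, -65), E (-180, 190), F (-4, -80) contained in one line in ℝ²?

No

DE = (-187, 255), DF = (-11, -15).
Twice the signed area of △DEF is (-187)(-15) − (255)(-11) = 5610.
The area is nonzero, so the three points are not collinear.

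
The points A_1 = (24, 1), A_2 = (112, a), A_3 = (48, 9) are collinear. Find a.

91/3

The three points are collinear iff det[A_1A_2; A_1A_3] = 0.
This determinant is linear in a: (-24)a + (728) = 0, so a = 91/3.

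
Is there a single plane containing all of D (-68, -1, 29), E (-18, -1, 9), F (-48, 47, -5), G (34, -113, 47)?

With D as base: DE = (50, 0, -20), DF = (20, 48, -34), DG = (102, -112, 18).
DF × DG = (-2944, -3828, -7136).
DE · (DF × DG) = -4480.
Since -4480 ≠ 0, the four points are not coplanar.

No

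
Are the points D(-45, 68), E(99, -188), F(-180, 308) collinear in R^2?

Yes

DE = (144, -256), DF = (-135, 240).
det[DE; DF] = (144)(240) − (-256)(-135) = 0.
The determinant is zero, so the points are collinear.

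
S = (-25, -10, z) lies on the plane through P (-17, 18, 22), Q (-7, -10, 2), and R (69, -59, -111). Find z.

Coplanarity requires PQ · (PR × PS) = 0.
PQ = (10, -28, -20), PR = (86, -77, -133); the triple product is linear in z with coefficient 1638 and constant term -42588.
Setting it to zero: z = 26.

26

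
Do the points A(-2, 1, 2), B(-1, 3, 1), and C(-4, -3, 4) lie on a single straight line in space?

AB = (1, 2, -1), AC = (-2, -4, 2).
Each component of AC is -2 times the corresponding component of AB, so AC = -2·AB and the points are collinear.

Yes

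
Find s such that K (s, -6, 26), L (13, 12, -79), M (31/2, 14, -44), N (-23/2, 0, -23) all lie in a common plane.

Coplanarity ⇔ det[KL; KM; KN] = 0.
Expanding, this is linear in s: (-532)s + (-13034) = 0.
So s = -49/2.

-49/2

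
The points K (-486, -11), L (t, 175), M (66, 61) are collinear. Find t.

940

Collinearity: (L − K) must be parallel to (M − K) = (552, 72).
Cross-multiplying the components: (t − (-486))·(72) = (186)·(552).
Solving gives t = 940.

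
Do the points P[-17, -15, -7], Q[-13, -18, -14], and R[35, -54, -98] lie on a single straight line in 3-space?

PQ = (4, -3, -7), PR = (52, -39, -91).
PQ × PR = (0, 0, 0).
The cross product vanishes, so the three points are collinear.

Yes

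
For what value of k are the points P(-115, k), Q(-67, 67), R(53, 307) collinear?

-29

Collinearity: (P − Q) must be parallel to (R − Q) = (120, 240).
Cross-multiplying the components: (k − 67)·(120) = (-48)·(240).
Solving gives k = -29.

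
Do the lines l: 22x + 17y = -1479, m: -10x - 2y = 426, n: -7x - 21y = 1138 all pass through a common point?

No

Intersecting l and m: solving the 2×2 system gives (x, y) = (-34, -43).
Substitute into n: (-7)(-34) + (-21)(-43) = 1141.
But n requires 1138 ≠ 1141, so the three lines have no common point.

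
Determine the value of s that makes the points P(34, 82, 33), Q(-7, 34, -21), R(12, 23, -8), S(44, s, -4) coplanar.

Normal to plane PQR: n = (-1218, -493, 1363); plane equation n·X = -36859.
Requiring n·S = -36859: (-493)s + (-59044) = -36859.
So s = -45.

-45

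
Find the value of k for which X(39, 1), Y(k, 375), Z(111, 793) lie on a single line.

The three points are collinear iff det[XY; XZ] = 0.
This determinant is linear in k: (792)k + (-57816) = 0, so k = 73.

73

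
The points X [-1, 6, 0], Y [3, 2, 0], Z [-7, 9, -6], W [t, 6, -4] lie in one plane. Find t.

-3

The points are coplanar iff XY · (XZ × XW) = 0.
Expanding, this is linear in t: (24)t + (72) = 0.
So t = -3.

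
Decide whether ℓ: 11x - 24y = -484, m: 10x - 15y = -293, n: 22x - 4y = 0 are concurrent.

Intersecting ℓ and m: solving the 2×2 system gives (x, y) = (76/25, 539/25).
Substitute into n: (22)(76/25) + (-4)(539/25) = -484/25.
But n requires 0 ≠ -484/25, so the three lines have no common point.

No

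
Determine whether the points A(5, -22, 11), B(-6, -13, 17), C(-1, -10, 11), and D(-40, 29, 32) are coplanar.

A normal to the plane through A, B, C is n = AB × AC = (-72, -36, -78).
The plane has equation n·P = -426. For D: n·D = -660.
-660 ≠ -426, so D is off the plane.

No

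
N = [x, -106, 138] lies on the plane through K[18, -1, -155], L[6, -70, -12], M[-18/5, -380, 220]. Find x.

-42/5

Coplanarity requires KL · (KM × KN) = 0.
KL = (-12, -69, 143), KM = (-108/5, -379, 375); the triple product is linear in x with coefficient 28322 and constant term 1189524/5.
Setting it to zero: x = -42/5.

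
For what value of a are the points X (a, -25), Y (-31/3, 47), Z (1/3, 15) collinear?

The three points are collinear iff det[XY; XZ] = 0.
This determinant is linear in a: (32)a + (-1312/3) = 0, so a = 41/3.

41/3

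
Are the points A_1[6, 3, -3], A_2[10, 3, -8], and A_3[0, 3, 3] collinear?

No

A_1A_2 = (4, 0, -5), A_1A_3 = (-6, 0, 6).
Comparing components 3 and 1: (-5)(-6) − (4)(6) = 6 ≠ 0, so A_1A_2 and A_1A_3 are not parallel and the points are not collinear.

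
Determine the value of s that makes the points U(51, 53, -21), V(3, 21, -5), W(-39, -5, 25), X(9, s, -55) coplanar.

19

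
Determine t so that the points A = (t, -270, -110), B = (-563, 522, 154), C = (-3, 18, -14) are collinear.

317

Collinearity requires AB × AC = 0; each component is linear in t.
The y-component gives (-168)t + (53256) = 0, so t = 317.
The remaining components then also vanish.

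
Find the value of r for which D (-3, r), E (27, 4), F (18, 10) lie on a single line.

24

The three points are collinear iff det[DE; DF] = 0.
This determinant is linear in r: (-9)r + (216) = 0, so r = 24.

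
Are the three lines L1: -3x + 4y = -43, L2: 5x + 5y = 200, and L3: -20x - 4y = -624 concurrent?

Yes

Intersecting L1 and L2: solving the 2×2 system gives (x, y) = (29, 11).
Substitute into L3: (-20)(29) + (-4)(11) = -624.
This equals -624, so (29, 11) lies on all three lines and they are concurrent.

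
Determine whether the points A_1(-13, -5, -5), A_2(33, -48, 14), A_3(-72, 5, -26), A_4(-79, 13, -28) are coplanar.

The four points are coplanar iff the 3×3 determinant with rows A_1A_2, A_1A_3, A_1A_4 is zero.
Rows: (46, -43, 19), (-59, 10, -21), (-66, 18, -23).
Expanding along the first row: (46)(148) − (-43)(-29) + (19)(-402) = -2077.
Nonzero ⇒ not coplanar.

No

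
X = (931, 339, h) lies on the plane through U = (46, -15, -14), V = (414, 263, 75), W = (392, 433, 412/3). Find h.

The plane through U, V, W has equation (6596/3)x − (74690/3)y + 68676z = -1460626/3.
Substituting X: (68676)h + (-19179034/3) = -1460626/3, so h = 86.

86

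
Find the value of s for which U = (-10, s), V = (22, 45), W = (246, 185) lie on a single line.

25

The three points are collinear iff det[UV; UW] = 0.
This determinant is linear in s: (224)s + (-5600) = 0, so s = 25.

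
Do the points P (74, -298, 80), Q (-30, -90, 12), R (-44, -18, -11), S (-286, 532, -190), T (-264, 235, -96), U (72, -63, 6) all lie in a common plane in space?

Yes

The plane through P, Q, R has normal n = PQ × PR = (112, -1440, -4576) and equation n·X = 71328.
Checking the remaining points: n·S = 71328, n·T = 71328, n·U = 71328.
All equal 71328, so all 6 points lie in one plane.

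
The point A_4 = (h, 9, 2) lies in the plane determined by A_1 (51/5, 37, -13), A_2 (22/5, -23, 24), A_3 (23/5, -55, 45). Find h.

The plane through A_1, A_2, A_3 has equation −76x + (646/5)y + (988/5)z = 7182/5.
Substituting A_4: (-76)h + (1558) = 7182/5, so h = 8/5.

8/5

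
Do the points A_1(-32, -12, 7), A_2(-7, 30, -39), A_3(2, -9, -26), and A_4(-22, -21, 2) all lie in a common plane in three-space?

No

With A_1 as base: A_1A_2 = (25, 42, -46), A_1A_3 = (34, 3, -33), A_1A_4 = (10, -9, -5).
A_1A_3 × A_1A_4 = (-312, -160, -336).
A_1A_2 · (A_1A_3 × A_1A_4) = 936.
Since 936 ≠ 0, the four points are not coplanar.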